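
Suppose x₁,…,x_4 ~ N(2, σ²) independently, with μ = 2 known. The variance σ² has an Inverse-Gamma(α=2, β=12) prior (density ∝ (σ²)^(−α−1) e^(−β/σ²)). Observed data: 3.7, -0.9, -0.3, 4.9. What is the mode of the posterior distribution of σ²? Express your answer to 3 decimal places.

Sum of squared deviations about the known mean: SS = (3.7−2)² + (-0.9−2)² + (-0.3−2)² + (4.9−2)² = 25.
The Normal likelihood contributes (σ²)^(−n/2) exp(−SS/(2σ²)), so the posterior is Inverse-Gamma(α + n/2, β + SS/2) = Inverse-Gamma(4, 24.5).
The mode of Inverse-Gamma(a, b) is b/(a+1) = 24.5/5 ≈ 4.900.

σ̂²_MAP = 4.900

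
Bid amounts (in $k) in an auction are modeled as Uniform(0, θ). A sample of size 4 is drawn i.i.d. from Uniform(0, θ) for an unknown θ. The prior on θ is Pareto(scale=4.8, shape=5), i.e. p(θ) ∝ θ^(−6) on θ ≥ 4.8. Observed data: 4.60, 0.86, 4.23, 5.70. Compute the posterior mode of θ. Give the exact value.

The Uniform(0, θ) likelihood is θ^(−n) for θ ≥ max(xᵢ), zero otherwise. Here max(xᵢ) = 5.70.
Posterior ∝ θ^(−6) · θ^(−4) = θ^(−10) on θ ≥ max(4.8, 5.70) = 5.70.
This density is strictly decreasing in θ, so the posterior mode lies at the lower boundary of the support.

θ̂_MAP = 5.70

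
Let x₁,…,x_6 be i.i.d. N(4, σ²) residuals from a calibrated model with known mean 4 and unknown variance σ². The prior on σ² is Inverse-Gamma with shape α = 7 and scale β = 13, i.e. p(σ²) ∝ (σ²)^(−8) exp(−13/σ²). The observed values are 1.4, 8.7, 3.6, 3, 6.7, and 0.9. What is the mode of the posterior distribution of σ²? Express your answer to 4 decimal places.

σ̂²_MAP = 3.3141

Sum of squared deviations about the known mean: SS = (1.4−4)² + (8.7−4)² + (3.6−4)² + (3−4)² + (6.7−4)² + (0.9−4)² = 46.91.
The Normal likelihood contributes (σ²)^(−n/2) exp(−SS/(2σ²)), so the posterior is Inverse-Gamma(α + n/2, β + SS/2) = Inverse-Gamma(10, 36.455).
The mode of Inverse-Gamma(a, b) is b/(a+1) = 36.455/11 ≈ 3.3141.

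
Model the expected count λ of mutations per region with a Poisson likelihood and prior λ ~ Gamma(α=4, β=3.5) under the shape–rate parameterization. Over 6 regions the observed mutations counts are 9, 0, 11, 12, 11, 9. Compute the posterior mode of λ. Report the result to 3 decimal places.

λ̂_MAP = 5.789

Σxᵢ = 9+0+11+12+11+9 = 52, with n = 6.
Posterior ∝ λ^3e^(−3.5λ) · λ^52e^(−6λ) = λ^55e^(−9.5λ), i.e. Gamma(shape=56, rate=9.5).
The mode of a Gamma(a, b) with a ≥ 1 (shape–rate) is (a−1)/b = 55/9.5 ≈ 5.789.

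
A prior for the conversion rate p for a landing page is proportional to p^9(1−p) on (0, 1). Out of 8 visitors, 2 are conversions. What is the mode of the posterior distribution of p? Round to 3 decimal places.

p̂_MAP = 0.611

The prior density ∝ p^9(1−p)^1 is the kernel of Beta(10, 2).
Data: 2 successes in 8 trials. The binomial likelihood contributes p^2(1−p)^6, so the posterior is Beta(10+2, 2+6) = Beta(12, 8).
For Beta(a, b) with a, b > 1 the mode is (a−1)/(a+b−2) = 11/18 ≈ 0.611.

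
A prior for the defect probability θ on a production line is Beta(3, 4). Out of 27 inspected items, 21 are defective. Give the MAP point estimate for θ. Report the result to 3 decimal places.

θ̂_MAP = 0.719

Prior: Beta(3, 4).
Data: 21 successes in 27 trials. The binomial likelihood contributes θ^21(1−θ)^6, so the posterior is Beta(3+21, 4+6) = Beta(24, 10).
For Beta(a, b) with a, b > 1 the mode is (a−1)/(a+b−2) = 23/32 ≈ 0.719.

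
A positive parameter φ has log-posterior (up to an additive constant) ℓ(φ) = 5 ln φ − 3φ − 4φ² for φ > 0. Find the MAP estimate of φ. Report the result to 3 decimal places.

φ̂_MAP = 0.625

ℓ'(φ) = 5/φ − 3 − 8φ. Setting this to zero and multiplying by φ: 8φ² + 3φ − 5 = 0.
φ = (−3 + √(3² + 4·8·5)) / (2·8) = (−3 + √169) / 16 = (−3 + 13)/16 = 5/8.
ℓ''(φ) = −5/φ² − 8 < 0, confirming a maximum.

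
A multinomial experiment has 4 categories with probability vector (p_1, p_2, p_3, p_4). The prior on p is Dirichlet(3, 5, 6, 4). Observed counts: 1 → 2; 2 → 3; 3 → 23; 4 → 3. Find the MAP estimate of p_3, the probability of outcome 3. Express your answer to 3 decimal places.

MAP estimate: 0.622

The posterior is Dirichlet(αᵢ + nᵢ) = Dirichlet(5, 8, 29, 7).
For a Dirichlet(a₁,…,a_K) with all aᵢ > 1, the mode has j-th component (aⱼ − 1)/(Σaᵢ − K).
Here Σaᵢ = 49 and K = 4, so p_3 = (29 − 1)/(49 − 4) = 28/45 ≈ 0.622.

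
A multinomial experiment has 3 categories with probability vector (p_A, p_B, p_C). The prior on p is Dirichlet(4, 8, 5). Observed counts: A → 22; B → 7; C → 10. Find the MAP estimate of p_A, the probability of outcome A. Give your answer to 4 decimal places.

MAP estimate of p_A = 0.4717

The posterior is Dirichlet(αᵢ + nᵢ) = Dirichlet(26, 15, 15).
For a Dirichlet(a₁,…,a_K) with all aᵢ > 1, the mode has j-th component (aⱼ − 1)/(Σaᵢ − K).
Here Σaᵢ = 56 and K = 3, so p_A = (26 − 1)/(56 − 3) = 25/53 ≈ 0.4717.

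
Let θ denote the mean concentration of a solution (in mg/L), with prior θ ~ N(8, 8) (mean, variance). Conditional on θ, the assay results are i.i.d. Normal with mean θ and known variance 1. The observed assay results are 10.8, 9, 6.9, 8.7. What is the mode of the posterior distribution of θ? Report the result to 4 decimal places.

n = 4; x̄ = (10.8 + 9 + 6.9 + 8.7)/4 = 35.4/4 = 8.85.
For a Normal prior and Normal likelihood with known variance, the posterior is Normal; its mode equals its mean, the precision-weighted average.
Prior precision 1/σ₀² = 1/8 = 0.125; data precision n/σ² = 4/1 = 4.
θ̂ = (0.125·8 + 4·8.85) / (0.125 + 4) = 36.4/4.125 = 1456/165 ≈ 8.8242.

θ̂_MAP = 8.8242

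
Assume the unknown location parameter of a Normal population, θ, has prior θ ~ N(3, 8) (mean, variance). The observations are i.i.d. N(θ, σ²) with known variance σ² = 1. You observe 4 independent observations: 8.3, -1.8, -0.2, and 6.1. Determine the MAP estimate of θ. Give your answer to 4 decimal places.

θ̂_MAP = 3.0970

n = 4; x̄ = (8.3 + (-1.8) + (-0.2) + 6.1)/4 = 12.4/4 = 3.1.
For a Normal prior and Normal likelihood with known variance, the posterior is Normal; its mode equals its mean, the precision-weighted average.
Prior precision 1/σ₀² = 1/8 = 0.125; data precision n/σ² = 4/1 = 4.
θ̂ = (0.125·3 + 4·3.1) / (0.125 + 4) = 12.775/4.125 = 511/165 ≈ 3.0970.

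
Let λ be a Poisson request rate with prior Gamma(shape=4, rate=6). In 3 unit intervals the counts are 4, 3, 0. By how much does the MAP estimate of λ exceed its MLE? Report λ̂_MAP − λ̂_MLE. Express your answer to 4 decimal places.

MAP − MLE = -1.2222

Σxᵢ = 7. Posterior is Gamma(11, 9); MAP = (11−1)/9 = 10/9 ≈ 1.11111.
MLE = x̄ = 7/3 ≈ 2.33333.
Difference = 10/9 − 7/3 = -11/9 ≈ -1.2222.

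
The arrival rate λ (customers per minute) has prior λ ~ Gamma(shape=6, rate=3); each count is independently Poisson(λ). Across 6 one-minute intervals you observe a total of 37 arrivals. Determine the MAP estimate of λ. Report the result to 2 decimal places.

λ̂_MAP = 4.67

Σxᵢ = 37, n = 6.
Posterior ∝ λ^5e^(−3λ) · λ^37e^(−6λ) = λ^42e^(−9λ), i.e. Gamma(shape=43, rate=9).
The mode of a Gamma(a, b) with a ≥ 1 (shape–rate) is (a−1)/b = 42/9 ≈ 4.67.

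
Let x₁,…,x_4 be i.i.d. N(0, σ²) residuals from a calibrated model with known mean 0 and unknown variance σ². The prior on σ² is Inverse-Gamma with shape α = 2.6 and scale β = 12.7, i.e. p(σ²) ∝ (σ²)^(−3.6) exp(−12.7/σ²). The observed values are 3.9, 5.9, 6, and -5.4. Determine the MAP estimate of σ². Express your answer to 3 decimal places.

Sum of squared deviations about the known mean: SS = (3.9−0)² + (5.9−0)² + (6−0)² + (-5.4−0)² = 115.18.
The Normal likelihood contributes (σ²)^(−n/2) exp(−SS/(2σ²)), so the posterior is Inverse-Gamma(α + n/2, β + SS/2) = Inverse-Gamma(4.6, 70.29).
The mode of Inverse-Gamma(a, b) is b/(a+1) = 70.29/5.6 ≈ 12.552.

σ̂²_MAP = 12.552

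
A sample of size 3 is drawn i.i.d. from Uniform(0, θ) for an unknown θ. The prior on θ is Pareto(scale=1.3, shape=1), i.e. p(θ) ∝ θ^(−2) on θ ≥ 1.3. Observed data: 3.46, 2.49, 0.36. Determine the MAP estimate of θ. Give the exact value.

The Uniform(0, θ) likelihood is θ^(−n) for θ ≥ max(xᵢ), zero otherwise. Here max(xᵢ) = 3.46.
Posterior ∝ θ^(−2) · θ^(−3) = θ^(−5) on θ ≥ max(1.3, 3.46) = 3.46.
This density is strictly decreasing in θ, so the posterior mode lies at the lower boundary of the support.

θ̂_MAP = 3.46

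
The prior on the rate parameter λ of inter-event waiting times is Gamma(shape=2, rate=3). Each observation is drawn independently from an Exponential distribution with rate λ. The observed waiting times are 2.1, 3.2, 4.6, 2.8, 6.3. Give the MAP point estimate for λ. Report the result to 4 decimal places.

λ̂_MAP = 0.2727

The Exponential(rate=λ) likelihood is ∝ λ^n e^(−λΣtᵢ). Here n = 5 and Σtᵢ = 2.1 + 3.2 + 4.6 + 2.8 + 6.3 = 19.
Posterior ∝ λe^(−3λ) · λ^5e^(−19λ) = λ^6e^(−22λ), i.e. Gamma(7, 22).
Mode = (a−1)/b = 6/22 ≈ 0.2727.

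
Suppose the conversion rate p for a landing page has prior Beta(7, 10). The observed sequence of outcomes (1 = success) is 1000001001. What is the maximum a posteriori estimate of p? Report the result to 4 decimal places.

p̂_MAP = 0.3600

Prior: Beta(7, 10).
Data: 3 successes in 10 trials (from the sequence). The binomial likelihood contributes p^3(1−p)^7, so the posterior is Beta(7+3, 10+7) = Beta(10, 17).
For Beta(a, b) with a, b > 1 the mode is (a−1)/(a+b−2) = 9/25 ≈ 0.3600.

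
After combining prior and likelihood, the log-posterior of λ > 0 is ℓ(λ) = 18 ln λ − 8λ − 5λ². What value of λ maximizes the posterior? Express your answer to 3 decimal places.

ℓ'(λ) = 18/λ − 8 − 10λ. Setting this to zero and multiplying by λ: 10λ² + 8λ − 18 = 0.
λ = (−8 + √(8² + 4·10·18)) / (2·10) = (−8 + √784) / 20 = (−8 + 28)/20 = 1.
ℓ''(λ) = −18/λ² − 10 < 0, confirming a maximum.

λ̂_MAP = 1.000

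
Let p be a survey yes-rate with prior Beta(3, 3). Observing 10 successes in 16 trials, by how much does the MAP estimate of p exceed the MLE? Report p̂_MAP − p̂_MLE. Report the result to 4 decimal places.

Posterior is Beta(13, 9); MAP = (13−1)/(22−2) = 12/20 ≈ 0.60000.
MLE ignores the prior: p̂_MLE = k/n = 10/16 ≈ 0.62500.
Difference = 12/20 − 10/16 = -1/40 ≈ -0.0250.

MAP − MLE = -0.0250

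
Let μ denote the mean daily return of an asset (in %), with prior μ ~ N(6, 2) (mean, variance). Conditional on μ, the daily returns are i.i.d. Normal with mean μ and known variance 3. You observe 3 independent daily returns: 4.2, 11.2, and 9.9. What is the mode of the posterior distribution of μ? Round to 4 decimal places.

μ̂_MAP = 7.6222

n = 3; x̄ = (4.2 + 11.2 + 9.9)/3 = 25.3/3 = 253/30 ≈ 8.4333.
For a Normal prior and Normal likelihood with known variance, the posterior is Normal; its mode equals its mean, the precision-weighted average.
Prior precision 1/σ₀² = 1/2 = 0.5; data precision n/σ² = 3/3 = 1.
μ̂ = (0.5·6 + 1·(253/30)) / (0.5 + 1) = (343/30)/1.5 = 343/45 ≈ 7.6222.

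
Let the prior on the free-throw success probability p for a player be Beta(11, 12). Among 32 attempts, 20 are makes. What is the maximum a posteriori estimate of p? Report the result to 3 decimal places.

p̂_MAP = 0.566

Prior: Beta(11, 12).
Data: 20 successes in 32 trials. The binomial likelihood contributes p^20(1−p)^12, so the posterior is Beta(11+20, 12+12) = Beta(31, 24).
For Beta(a, b) with a, b > 1 the mode is (a−1)/(a+b−2) = 30/53 ≈ 0.566.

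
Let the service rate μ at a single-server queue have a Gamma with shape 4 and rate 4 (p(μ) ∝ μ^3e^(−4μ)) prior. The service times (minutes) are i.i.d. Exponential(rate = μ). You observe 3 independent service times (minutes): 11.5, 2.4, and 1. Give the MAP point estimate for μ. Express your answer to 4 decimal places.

μ̂_MAP = 0.3175

The Exponential(rate=μ) likelihood is ∝ μ^n e^(−μΣtᵢ). Here n = 3 and Σtᵢ = 11.5 + 2.4 + 1 = 14.9.
Posterior ∝ μ^3e^(−4μ) · μ^3e^(−14.9μ) = μ^6e^(−18.9μ), i.e. Gamma(7, 18.9).
Mode = (a−1)/b = 6/18.9 ≈ 0.3175.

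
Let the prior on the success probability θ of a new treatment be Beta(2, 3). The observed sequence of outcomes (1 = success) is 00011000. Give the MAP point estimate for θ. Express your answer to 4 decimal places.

θ̂_MAP = 0.2727

Prior: Beta(2, 3).
Data: 2 successes in 8 trials (from the sequence). The binomial likelihood contributes θ^2(1−θ)^6, so the posterior is Beta(2+2, 3+6) = Beta(4, 9).
For Beta(a, b) with a, b > 1 the mode is (a−1)/(a+b−2) = 3/11 ≈ 0.2727.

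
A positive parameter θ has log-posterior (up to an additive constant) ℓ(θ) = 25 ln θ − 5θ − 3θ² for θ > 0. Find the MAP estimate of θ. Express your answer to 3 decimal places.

θ̂_MAP = 1.667

ℓ'(θ) = 25/θ − 5 − 6θ. Setting this to zero and multiplying by θ: 6θ² + 5θ − 25 = 0.
θ = (−5 + √(5² + 4·6·25)) / (2·6) = (−5 + √625) / 12 = (−5 + 25)/12 = 5/3.
ℓ''(θ) = −25/θ² − 6 < 0, confirming a maximum.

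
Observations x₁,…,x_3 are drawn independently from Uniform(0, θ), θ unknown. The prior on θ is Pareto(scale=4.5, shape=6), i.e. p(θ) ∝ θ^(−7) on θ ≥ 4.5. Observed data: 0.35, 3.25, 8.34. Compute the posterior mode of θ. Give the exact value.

The Uniform(0, θ) likelihood is θ^(−n) for θ ≥ max(xᵢ), zero otherwise. Here max(xᵢ) = 8.34.
Posterior ∝ θ^(−7) · θ^(−3) = θ^(−10) on θ ≥ max(4.5, 8.34) = 8.34.
This density is strictly decreasing in θ, so the posterior mode lies at the lower boundary of the support.

θ̂_MAP = 8.34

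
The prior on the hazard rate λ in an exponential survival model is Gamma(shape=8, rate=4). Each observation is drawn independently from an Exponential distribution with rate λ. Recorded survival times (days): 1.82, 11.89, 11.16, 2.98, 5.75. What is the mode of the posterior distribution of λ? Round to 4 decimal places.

λ̂_MAP = 0.3191

The Exponential(rate=λ) likelihood is ∝ λ^n e^(−λΣtᵢ). Here n = 5 and Σtᵢ = 1.82 + 11.89 + 11.16 + 2.98 + 5.75 = 33.60.
Posterior ∝ λ^7e^(−4λ) · λ^5e^(−33.60λ) = λ^12e^(−37.60λ), i.e. Gamma(13, 37.60).
Mode = (a−1)/b = 12/37.60 ≈ 0.3191.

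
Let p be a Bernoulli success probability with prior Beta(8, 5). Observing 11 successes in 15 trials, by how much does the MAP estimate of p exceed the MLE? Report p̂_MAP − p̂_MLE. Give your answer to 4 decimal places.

MAP − MLE = -0.0410

Posterior is Beta(19, 9); MAP = (19−1)/(28−2) = 18/26 ≈ 0.69231.
MLE ignores the prior: p̂_MLE = k/n = 11/15 ≈ 0.73333.
Difference = 18/26 − 11/15 = -8/195 ≈ -0.0410.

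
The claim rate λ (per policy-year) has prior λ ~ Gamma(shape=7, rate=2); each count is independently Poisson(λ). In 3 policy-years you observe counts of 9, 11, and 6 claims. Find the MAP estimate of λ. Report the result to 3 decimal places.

λ̂_MAP = 6.400

Σxᵢ = 9+11+6 = 26, with n = 3.
Posterior ∝ λ^6e^(−2λ) · λ^26e^(−3λ) = λ^32e^(−5λ), i.e. Gamma(shape=33, rate=5).
The mode of a Gamma(a, b) with a ≥ 1 (shape–rate) is (a−1)/b = 32/5 ≈ 6.400.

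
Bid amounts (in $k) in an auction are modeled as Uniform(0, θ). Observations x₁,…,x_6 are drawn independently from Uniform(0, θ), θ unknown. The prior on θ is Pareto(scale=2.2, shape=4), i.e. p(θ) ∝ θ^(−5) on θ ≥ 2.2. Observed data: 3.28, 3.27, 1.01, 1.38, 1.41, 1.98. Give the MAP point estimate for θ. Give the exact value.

The Uniform(0, θ) likelihood is θ^(−n) for θ ≥ max(xᵢ), zero otherwise. Here max(xᵢ) = 3.28.
Posterior ∝ θ^(−5) · θ^(−6) = θ^(−11) on θ ≥ max(2.2, 3.28) = 3.28.
This density is strictly decreasing in θ, so the posterior mode lies at the lower boundary of the support.

θ̂_MAP = 3.28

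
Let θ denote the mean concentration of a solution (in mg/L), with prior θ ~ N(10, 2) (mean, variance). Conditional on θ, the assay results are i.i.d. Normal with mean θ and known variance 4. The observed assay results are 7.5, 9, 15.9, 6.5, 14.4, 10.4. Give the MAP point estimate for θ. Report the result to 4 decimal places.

θ̂_MAP = 10.4625

n = 6; x̄ = (7.5 + 9 + 15.9 + 6.5 + 14.4 + 10.4)/6 = 63.7/6 = 637/60 ≈ 10.6167.
For a Normal prior and Normal likelihood with known variance, the posterior is Normal; its mode equals its mean, the precision-weighted average.
Prior precision 1/σ₀² = 1/2 = 0.5; data precision n/σ² = 6/4 = 1.5.
θ̂ = (0.5·10 + 1.5·(637/60)) / (0.5 + 1.5) = 20.925/2 = 10.4625.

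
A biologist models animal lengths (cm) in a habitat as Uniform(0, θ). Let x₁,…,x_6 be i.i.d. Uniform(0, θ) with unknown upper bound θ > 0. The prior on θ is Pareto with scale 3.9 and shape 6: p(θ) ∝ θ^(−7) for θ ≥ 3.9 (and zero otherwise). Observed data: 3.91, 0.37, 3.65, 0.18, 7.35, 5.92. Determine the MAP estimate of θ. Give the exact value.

θ̂_MAP = 7.35

The Uniform(0, θ) likelihood is θ^(−n) for θ ≥ max(xᵢ), zero otherwise. Here max(xᵢ) = 7.35.
Posterior ∝ θ^(−7) · θ^(−6) = θ^(−13) on θ ≥ max(3.9, 7.35) = 7.35.
This density is strictly decreasing in θ, so the posterior mode lies at the lower boundary of the support.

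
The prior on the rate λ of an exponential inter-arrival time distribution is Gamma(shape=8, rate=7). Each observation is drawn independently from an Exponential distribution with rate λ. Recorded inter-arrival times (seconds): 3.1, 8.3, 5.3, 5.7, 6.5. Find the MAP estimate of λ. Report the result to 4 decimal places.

λ̂_MAP = 0.3343

The Exponential(rate=λ) likelihood is ∝ λ^n e^(−λΣtᵢ). Here n = 5 and Σtᵢ = 3.1 + 8.3 + 5.3 + 5.7 + 6.5 = 28.9.
Posterior ∝ λ^7e^(−7λ) · λ^5e^(−28.9λ) = λ^12e^(−35.9λ), i.e. Gamma(13, 35.9).
Mode = (a−1)/b = 12/35.9 ≈ 0.3343.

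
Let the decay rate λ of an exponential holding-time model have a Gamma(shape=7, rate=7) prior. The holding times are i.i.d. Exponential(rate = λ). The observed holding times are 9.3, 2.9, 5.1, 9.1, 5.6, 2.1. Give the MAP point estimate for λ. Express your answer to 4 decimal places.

λ̂_MAP = 0.2920

The Exponential(rate=λ) likelihood is ∝ λ^n e^(−λΣtᵢ). Here n = 6 and Σtᵢ = 9.3 + 2.9 + 5.1 + 9.1 + 5.6 + 2.1 = 34.1.
Posterior ∝ λ^6e^(−7λ) · λ^6e^(−34.1λ) = λ^12e^(−41.1λ), i.e. Gamma(13, 41.1).
Mode = (a−1)/b = 12/41.1 ≈ 0.2920.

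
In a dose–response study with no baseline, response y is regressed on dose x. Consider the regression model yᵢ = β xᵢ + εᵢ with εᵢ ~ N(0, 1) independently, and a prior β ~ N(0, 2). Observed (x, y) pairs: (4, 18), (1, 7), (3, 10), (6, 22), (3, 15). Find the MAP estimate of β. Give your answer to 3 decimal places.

log p(β | y) = −Σ(yᵢ − βxᵢ)²/(2·1) − β²/(2·2) + const.
Setting the derivative to zero: Σxᵢ(yᵢ − βxᵢ)/1 − β/2 = 0, so β = Σxᵢyᵢ / (Σxᵢ² + σ²/τ²).
Σxᵢyᵢ = 4·18 + 1·7 + 3·10 + 6·22 + 3·15 = 286; Σxᵢ² = 71; σ²/τ² = 0.5.
β̂_MAP = 286 / (71 + 0.5) = 286/71.5 ≈ 4.000.

β̂_MAP = 4.000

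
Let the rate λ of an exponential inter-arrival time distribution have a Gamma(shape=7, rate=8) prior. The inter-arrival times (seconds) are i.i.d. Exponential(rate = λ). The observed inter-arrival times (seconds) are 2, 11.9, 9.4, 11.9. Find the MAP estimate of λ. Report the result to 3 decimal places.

λ̂_MAP = 0.231

The Exponential(rate=λ) likelihood is ∝ λ^n e^(−λΣtᵢ). Here n = 4 and Σtᵢ = 2 + 11.9 + 9.4 + 11.9 = 35.2.
Posterior ∝ λ^6e^(−8λ) · λ^4e^(−35.2λ) = λ^10e^(−43.2λ), i.e. Gamma(11, 43.2).
Mode = (a−1)/b = 10/43.2 ≈ 0.231.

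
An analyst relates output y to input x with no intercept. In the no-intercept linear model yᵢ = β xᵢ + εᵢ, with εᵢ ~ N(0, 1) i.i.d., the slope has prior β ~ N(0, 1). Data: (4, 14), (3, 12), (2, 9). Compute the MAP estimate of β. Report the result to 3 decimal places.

log p(β | y) = −Σ(yᵢ − βxᵢ)²/(2·1) − β²/(2·1) + const.
Setting the derivative to zero: Σxᵢ(yᵢ − βxᵢ)/1 − β/1 = 0, so β = Σxᵢyᵢ / (Σxᵢ² + σ²/τ²).
Σxᵢyᵢ = 4·14 + 3·12 + 2·9 = 110; Σxᵢ² = 29; σ²/τ² = 1.
β̂_MAP = 110 / (29 + 1) = 110/30 ≈ 3.667.

β̂_MAP = 3.667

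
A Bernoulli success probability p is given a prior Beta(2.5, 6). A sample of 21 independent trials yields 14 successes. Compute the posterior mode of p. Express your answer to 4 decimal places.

p̂_MAP = 0.5636

Prior: Beta(2.5, 6).
Data: 14 successes in 21 trials. The binomial likelihood contributes p^14(1−p)^7, so the posterior is Beta(2.5+14, 6+7) = Beta(16.5, 13).
For Beta(a, b) with a, b > 1 the mode is (a−1)/(a+b−2) = 15.5/27.5 ≈ 0.5636.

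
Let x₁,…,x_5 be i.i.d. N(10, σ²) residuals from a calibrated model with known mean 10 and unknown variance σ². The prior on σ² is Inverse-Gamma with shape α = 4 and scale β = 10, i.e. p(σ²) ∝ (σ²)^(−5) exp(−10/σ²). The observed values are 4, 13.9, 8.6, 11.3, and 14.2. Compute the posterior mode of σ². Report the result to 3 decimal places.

σ̂²_MAP = 6.167

Sum of squared deviations about the known mean: SS = (4−10)² + (13.9−10)² + (8.6−10)² + (11.3−10)² + (14.2−10)² = 72.5.
The Normal likelihood contributes (σ²)^(−n/2) exp(−SS/(2σ²)), so the posterior is Inverse-Gamma(α + n/2, β + SS/2) = Inverse-Gamma(6.5, 46.25).
The mode of Inverse-Gamma(a, b) is b/(a+1) = 46.25/7.5 ≈ 6.167.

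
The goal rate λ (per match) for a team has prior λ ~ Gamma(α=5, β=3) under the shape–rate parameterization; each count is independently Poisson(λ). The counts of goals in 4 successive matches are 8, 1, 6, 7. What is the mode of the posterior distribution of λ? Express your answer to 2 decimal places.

Σxᵢ = 8+1+6+7 = 22, with n = 4.
Posterior ∝ λ^4e^(−3λ) · λ^22e^(−4λ) = λ^26e^(−7λ), i.e. Gamma(shape=27, rate=7).
The mode of a Gamma(a, b) with a ≥ 1 (shape–rate) is (a−1)/b = 26/7 ≈ 3.71.

λ̂_MAP = 3.71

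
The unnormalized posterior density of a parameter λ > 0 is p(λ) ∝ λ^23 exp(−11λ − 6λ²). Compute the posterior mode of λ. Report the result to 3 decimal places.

ℓ'(λ) = 23/λ − 11 − 12λ. Setting this to zero and multiplying by λ: 12λ² + 11λ − 23 = 0.
λ = (−11 + √(11² + 4·12·23)) / (2·12) = (−11 + √1225) / 24 = (−11 + 35)/24 = 1.
ℓ''(λ) = −23/λ² − 12 < 0, confirming a maximum.

λ̂_MAP = 1.000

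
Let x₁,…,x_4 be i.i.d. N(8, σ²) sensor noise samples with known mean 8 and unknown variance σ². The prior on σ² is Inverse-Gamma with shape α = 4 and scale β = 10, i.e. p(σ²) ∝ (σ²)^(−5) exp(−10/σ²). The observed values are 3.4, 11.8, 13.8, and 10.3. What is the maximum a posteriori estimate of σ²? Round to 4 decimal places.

σ̂²_MAP = 6.7521

Sum of squared deviations about the known mean: SS = (3.4−8)² + (11.8−8)² + (13.8−8)² + (10.3−8)² = 74.53.
The Normal likelihood contributes (σ²)^(−n/2) exp(−SS/(2σ²)), so the posterior is Inverse-Gamma(α + n/2, β + SS/2) = Inverse-Gamma(6, 47.265).
The mode of Inverse-Gamma(a, b) is b/(a+1) = 47.265/7 ≈ 6.7521.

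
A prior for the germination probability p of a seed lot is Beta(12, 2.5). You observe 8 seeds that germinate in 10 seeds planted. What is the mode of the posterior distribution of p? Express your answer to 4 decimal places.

p̂_MAP = 0.8444

Prior: Beta(12, 2.5).
Data: 8 successes in 10 trials. The binomial likelihood contributes p^8(1−p)^2, so the posterior is Beta(12+8, 2.5+2) = Beta(20, 4.5).
For Beta(a, b) with a, b > 1 the mode is (a−1)/(a+b−2) = 19/22.5 ≈ 0.8444.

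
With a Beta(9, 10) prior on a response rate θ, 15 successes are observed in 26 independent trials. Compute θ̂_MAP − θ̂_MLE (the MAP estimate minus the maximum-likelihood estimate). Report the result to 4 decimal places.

Posterior is Beta(24, 21); MAP = (24−1)/(45−2) = 23/43 ≈ 0.53488.
MLE ignores the prior: θ̂_MLE = k/n = 15/26 ≈ 0.57692.
Difference = 23/43 − 15/26 = -47/1118 ≈ -0.0420.

MAP − MLE = -0.0420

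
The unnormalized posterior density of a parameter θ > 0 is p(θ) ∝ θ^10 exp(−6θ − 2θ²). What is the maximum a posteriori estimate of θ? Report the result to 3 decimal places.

θ̂_MAP = 1.000

ℓ'(θ) = 10/θ − 6 − 4θ. Setting this to zero and multiplying by θ: 4θ² + 6θ − 10 = 0.
θ = (−6 + √(6² + 4·4·10)) / (2·4) = (−6 + √196) / 8 = (−6 + 14)/8 = 1.
ℓ''(θ) = −10/θ² − 4 < 0, confirming a maximum.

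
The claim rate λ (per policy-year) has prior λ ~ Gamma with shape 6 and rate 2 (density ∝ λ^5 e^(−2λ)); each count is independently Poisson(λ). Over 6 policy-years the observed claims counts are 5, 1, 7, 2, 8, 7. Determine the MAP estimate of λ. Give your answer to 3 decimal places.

Σxᵢ = 5+1+7+2+8+7 = 30, with n = 6.
Posterior ∝ λ^5e^(−2λ) · λ^30e^(−6λ) = λ^35e^(−8λ), i.e. Gamma(shape=36, rate=8).
The mode of a Gamma(a, b) with a ≥ 1 (shape–rate) is (a−1)/b = 35/8 ≈ 4.375.

λ̂_MAP = 4.375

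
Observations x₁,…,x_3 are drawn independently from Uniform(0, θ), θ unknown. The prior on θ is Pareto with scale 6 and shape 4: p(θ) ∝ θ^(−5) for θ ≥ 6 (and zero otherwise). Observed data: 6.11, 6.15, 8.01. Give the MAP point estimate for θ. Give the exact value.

θ̂_MAP = 8.01

The Uniform(0, θ) likelihood is θ^(−n) for θ ≥ max(xᵢ), zero otherwise. Here max(xᵢ) = 8.01.
Posterior ∝ θ^(−5) · θ^(−3) = θ^(−8) on θ ≥ max(6, 8.01) = 8.01.
This density is strictly decreasing in θ, so the posterior mode lies at the lower boundary of the support.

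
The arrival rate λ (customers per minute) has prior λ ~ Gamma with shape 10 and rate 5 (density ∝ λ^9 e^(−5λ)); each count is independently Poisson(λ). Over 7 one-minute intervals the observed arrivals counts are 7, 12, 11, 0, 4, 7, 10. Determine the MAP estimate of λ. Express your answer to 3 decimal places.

Σxᵢ = 7+12+11+0+4+7+10 = 51, with n = 7.
Posterior ∝ λ^9e^(−5λ) · λ^51e^(−7λ) = λ^60e^(−12λ), i.e. Gamma(shape=61, rate=12).
The mode of a Gamma(a, b) with a ≥ 1 (shape–rate) is (a−1)/b = 60/12 ≈ 5.000.

λ̂_MAP = 5.000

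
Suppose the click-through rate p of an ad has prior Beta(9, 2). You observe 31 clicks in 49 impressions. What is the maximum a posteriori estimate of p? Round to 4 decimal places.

Prior: Beta(9, 2).
Data: 31 successes in 49 trials. The binomial likelihood contributes p^31(1−p)^18, so the posterior is Beta(9+31, 2+18) = Beta(40, 20).
For Beta(a, b) with a, b > 1 the mode is (a−1)/(a+b−2) = 39/58 ≈ 0.6724.

p̂_MAP = 0.6724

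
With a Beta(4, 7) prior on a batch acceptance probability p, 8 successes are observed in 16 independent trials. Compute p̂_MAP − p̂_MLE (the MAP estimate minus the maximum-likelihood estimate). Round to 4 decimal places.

MAP − MLE = -0.0600

Posterior is Beta(12, 15); MAP = (12−1)/(27−2) = 11/25 ≈ 0.44000.
MLE ignores the prior: p̂_MLE = k/n = 8/16 ≈ 0.50000.
Difference = 11/25 − 8/16 = -3/50 ≈ -0.0600.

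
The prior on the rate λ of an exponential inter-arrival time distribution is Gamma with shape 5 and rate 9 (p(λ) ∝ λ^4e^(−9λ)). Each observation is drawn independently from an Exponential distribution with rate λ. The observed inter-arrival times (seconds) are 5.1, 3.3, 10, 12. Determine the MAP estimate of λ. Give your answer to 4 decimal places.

The Exponential(rate=λ) likelihood is ∝ λ^n e^(−λΣtᵢ). Here n = 4 and Σtᵢ = 5.1 + 3.3 + 10 + 12 = 30.4.
Posterior ∝ λ^4e^(−9λ) · λ^4e^(−30.4λ) = λ^8e^(−39.4λ), i.e. Gamma(9, 39.4).
Mode = (a−1)/b = 8/39.4 ≈ 0.2030.

λ̂_MAP = 0.2030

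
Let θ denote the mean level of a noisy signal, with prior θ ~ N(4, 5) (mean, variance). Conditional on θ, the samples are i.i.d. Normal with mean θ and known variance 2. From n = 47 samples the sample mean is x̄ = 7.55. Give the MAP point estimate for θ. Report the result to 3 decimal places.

θ̂_MAP = 7.520

n = 47, x̄ = 7.55.
For a Normal prior and Normal likelihood with known variance, the posterior is Normal; its mode equals its mean, the precision-weighted average.
Prior precision 1/σ₀² = 1/5 = 0.2; data precision n/σ² = 47/2 = 23.5.
θ̂ = (0.2·4 + 23.5·7.55) / (0.2 + 23.5) = 178.225/23.7 = 7129/948 ≈ 7.520.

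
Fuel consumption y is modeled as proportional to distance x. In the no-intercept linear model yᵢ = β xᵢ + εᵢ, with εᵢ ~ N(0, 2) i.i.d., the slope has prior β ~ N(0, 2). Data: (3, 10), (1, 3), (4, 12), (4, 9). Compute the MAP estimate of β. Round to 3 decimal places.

log p(β | y) = −Σ(yᵢ − βxᵢ)²/(2·2) − β²/(2·2) + const.
Setting the derivative to zero: Σxᵢ(yᵢ − βxᵢ)/2 − β/2 = 0, so β = Σxᵢyᵢ / (Σxᵢ² + σ²/τ²).
Σxᵢyᵢ = 3·10 + 1·3 + 4·12 + 4·9 = 117; Σxᵢ² = 42; σ²/τ² = 1.
β̂_MAP = 117 / (42 + 1) = 117/43 ≈ 2.721.

β̂_MAP = 2.721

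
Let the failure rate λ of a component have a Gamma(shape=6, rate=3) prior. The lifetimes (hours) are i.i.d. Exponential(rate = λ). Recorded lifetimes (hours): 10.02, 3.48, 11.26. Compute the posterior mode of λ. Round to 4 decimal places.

λ̂_MAP = 0.2882

The Exponential(rate=λ) likelihood is ∝ λ^n e^(−λΣtᵢ). Here n = 3 and Σtᵢ = 10.02 + 3.48 + 11.26 = 24.76.
Posterior ∝ λ^5e^(−3λ) · λ^3e^(−24.76λ) = λ^8e^(−27.76λ), i.e. Gamma(9, 27.76).
Mode = (a−1)/b = 8/27.76 ≈ 0.2882.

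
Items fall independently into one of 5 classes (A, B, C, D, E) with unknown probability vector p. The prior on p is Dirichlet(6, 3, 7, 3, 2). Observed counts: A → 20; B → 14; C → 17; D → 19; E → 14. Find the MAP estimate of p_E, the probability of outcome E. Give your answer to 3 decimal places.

The posterior is Dirichlet(αᵢ + nᵢ) = Dirichlet(26, 17, 24, 22, 16).
For a Dirichlet(a₁,…,a_K) with all aᵢ > 1, the mode has j-th component (aⱼ − 1)/(Σaᵢ − K).
Here Σaᵢ = 105 and K = 5, so p_E = (16 − 1)/(105 − 5) = 15/100 ≈ 0.150.

MAP estimate of p_E = 0.150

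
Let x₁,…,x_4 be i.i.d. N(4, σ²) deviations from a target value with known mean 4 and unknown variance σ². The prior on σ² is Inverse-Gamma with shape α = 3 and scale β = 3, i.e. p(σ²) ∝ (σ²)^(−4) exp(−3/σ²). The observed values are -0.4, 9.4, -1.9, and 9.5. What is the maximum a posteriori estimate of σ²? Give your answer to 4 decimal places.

Sum of squared deviations about the known mean: SS = (-0.4−4)² + (9.4−4)² + (-1.9−4)² + (9.5−4)² = 113.58.
The Normal likelihood contributes (σ²)^(−n/2) exp(−SS/(2σ²)), so the posterior is Inverse-Gamma(α + n/2, β + SS/2) = Inverse-Gamma(5, 59.79).
The mode of Inverse-Gamma(a, b) is b/(a+1) = 59.79/6 ≈ 9.9650.

σ̂²_MAP = 9.9650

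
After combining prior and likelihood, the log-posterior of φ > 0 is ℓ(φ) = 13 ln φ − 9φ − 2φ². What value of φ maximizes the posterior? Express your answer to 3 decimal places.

φ̂_MAP = 1.000

ℓ'(φ) = 13/φ − 9 − 4φ. Setting this to zero and multiplying by φ: 4φ² + 9φ − 13 = 0.
φ = (−9 + √(9² + 4·4·13)) / (2·4) = (−9 + √289) / 8 = (−9 + 17)/8 = 1.
ℓ''(φ) = −13/φ² − 4 < 0, confirming a maximum.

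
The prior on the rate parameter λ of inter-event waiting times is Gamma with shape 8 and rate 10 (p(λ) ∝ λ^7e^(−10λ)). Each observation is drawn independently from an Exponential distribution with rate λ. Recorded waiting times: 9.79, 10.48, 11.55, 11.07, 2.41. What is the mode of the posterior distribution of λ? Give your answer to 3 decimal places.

The Exponential(rate=λ) likelihood is ∝ λ^n e^(−λΣtᵢ). Here n = 5 and Σtᵢ = 9.79 + 10.48 + 11.55 + 11.07 + 2.41 = 45.30.
Posterior ∝ λ^7e^(−10λ) · λ^5e^(−45.30λ) = λ^12e^(−55.30λ), i.e. Gamma(13, 55.30).
Mode = (a−1)/b = 12/55.30 ≈ 0.217.

λ̂_MAP = 0.217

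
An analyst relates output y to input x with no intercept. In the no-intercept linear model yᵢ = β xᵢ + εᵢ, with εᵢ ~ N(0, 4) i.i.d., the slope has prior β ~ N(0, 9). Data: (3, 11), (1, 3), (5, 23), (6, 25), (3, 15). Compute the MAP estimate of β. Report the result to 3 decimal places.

β̂_MAP = 4.301

log p(β | y) = −Σ(yᵢ − βxᵢ)²/(2·4) − β²/(2·9) + const.
Setting the derivative to zero: Σxᵢ(yᵢ − βxᵢ)/4 − β/9 = 0, so β = Σxᵢyᵢ / (Σxᵢ² + σ²/τ²).
Σxᵢyᵢ = 3·11 + 1·3 + 5·23 + 6·25 + 3·15 = 346; Σxᵢ² = 80; σ²/τ² = 4/9.
β̂_MAP = 346 / (80 + 4/9) = 346/(724/9) = 1557/362 ≈ 4.301.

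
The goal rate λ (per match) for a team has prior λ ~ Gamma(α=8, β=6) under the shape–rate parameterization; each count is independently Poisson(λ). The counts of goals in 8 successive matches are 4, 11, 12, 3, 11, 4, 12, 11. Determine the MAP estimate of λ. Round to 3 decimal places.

λ̂_MAP = 5.357

Σxᵢ = 4+11+12+3+11+4+12+11 = 68, with n = 8.
Posterior ∝ λ^7e^(−6λ) · λ^68e^(−8λ) = λ^75e^(−14λ), i.e. Gamma(shape=76, rate=14).
The mode of a Gamma(a, b) with a ≥ 1 (shape–rate) is (a−1)/b = 75/14 ≈ 5.357.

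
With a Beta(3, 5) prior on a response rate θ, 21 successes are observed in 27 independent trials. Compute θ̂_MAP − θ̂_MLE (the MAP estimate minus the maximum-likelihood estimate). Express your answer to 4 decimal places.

MAP − MLE = -0.0808

Posterior is Beta(24, 11); MAP = (24−1)/(35−2) = 23/33 ≈ 0.69697.
MLE ignores the prior: θ̂_MLE = k/n = 21/27 ≈ 0.77778.
Difference = 23/33 − 21/27 = -8/99 ≈ -0.0808.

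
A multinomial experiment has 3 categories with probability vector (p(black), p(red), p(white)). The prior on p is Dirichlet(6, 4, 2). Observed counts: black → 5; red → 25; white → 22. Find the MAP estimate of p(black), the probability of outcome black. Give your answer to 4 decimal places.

The posterior is Dirichlet(αᵢ + nᵢ) = Dirichlet(11, 29, 24).
For a Dirichlet(a₁,…,a_K) with all aᵢ > 1, the mode has j-th component (aⱼ − 1)/(Σaᵢ − K).
Here Σaᵢ = 64 and K = 3, so p(black) = (11 − 1)/(64 − 3) = 10/61 ≈ 0.1639.

MAP estimate of p(black) = 0.1639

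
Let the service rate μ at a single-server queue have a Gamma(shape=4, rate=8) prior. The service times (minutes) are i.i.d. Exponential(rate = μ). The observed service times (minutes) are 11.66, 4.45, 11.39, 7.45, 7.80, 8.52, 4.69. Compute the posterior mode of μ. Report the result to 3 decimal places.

The Exponential(rate=μ) likelihood is ∝ μ^n e^(−μΣtᵢ). Here n = 7 and Σtᵢ = 11.66 + 4.45 + 11.39 + 7.45 + 7.80 + 8.52 + 4.69 = 55.96.
Posterior ∝ μ^3e^(−8μ) · μ^7e^(−55.96μ) = μ^10e^(−63.96μ), i.e. Gamma(11, 63.96).
Mode = (a−1)/b = 10/63.96 ≈ 0.156.

μ̂_MAP = 0.156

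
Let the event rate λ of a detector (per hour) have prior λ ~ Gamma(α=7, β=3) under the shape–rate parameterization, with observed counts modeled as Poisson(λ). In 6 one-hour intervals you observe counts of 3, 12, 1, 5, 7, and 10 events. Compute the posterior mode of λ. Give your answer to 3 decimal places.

Σxᵢ = 3+12+1+5+7+10 = 38, with n = 6.
Posterior ∝ λ^6e^(−3λ) · λ^38e^(−6λ) = λ^44e^(−9λ), i.e. Gamma(shape=45, rate=9).
The mode of a Gamma(a, b) with a ≥ 1 (shape–rate) is (a−1)/b = 44/9 ≈ 4.889.

λ̂_MAP = 4.889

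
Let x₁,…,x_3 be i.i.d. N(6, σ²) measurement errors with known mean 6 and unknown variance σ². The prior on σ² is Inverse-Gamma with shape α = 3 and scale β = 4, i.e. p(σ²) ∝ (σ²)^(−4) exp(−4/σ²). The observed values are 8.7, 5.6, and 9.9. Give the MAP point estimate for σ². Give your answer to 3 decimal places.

Sum of squared deviations about the known mean: SS = (8.7−6)² + (5.6−6)² + (9.9−6)² = 22.66.
The Normal likelihood contributes (σ²)^(−n/2) exp(−SS/(2σ²)), so the posterior is Inverse-Gamma(α + n/2, β + SS/2) = Inverse-Gamma(4.5, 15.33).
The mode of Inverse-Gamma(a, b) is b/(a+1) = 15.33/5.5 ≈ 2.787.

σ̂²_MAP = 2.787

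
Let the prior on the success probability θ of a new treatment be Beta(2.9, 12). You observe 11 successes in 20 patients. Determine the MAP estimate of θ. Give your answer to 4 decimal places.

Prior: Beta(2.9, 12).
Data: 11 successes in 20 trials. The binomial likelihood contributes θ^11(1−θ)^9, so the posterior is Beta(2.9+11, 12+9) = Beta(13.9, 21).
For Beta(a, b) with a, b > 1 the mode is (a−1)/(a+b−2) = 12.9/32.9 ≈ 0.3921.

θ̂_MAP = 0.3921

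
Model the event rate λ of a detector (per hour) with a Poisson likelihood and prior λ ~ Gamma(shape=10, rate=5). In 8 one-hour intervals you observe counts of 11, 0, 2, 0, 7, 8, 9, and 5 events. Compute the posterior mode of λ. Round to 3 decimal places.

Σxᵢ = 11+0+2+0+7+8+9+5 = 42, with n = 8.
Posterior ∝ λ^9e^(−5λ) · λ^42e^(−8λ) = λ^51e^(−13λ), i.e. Gamma(shape=52, rate=13).
The mode of a Gamma(a, b) with a ≥ 1 (shape–rate) is (a−1)/b = 51/13 ≈ 3.923.

λ̂_MAP = 3.923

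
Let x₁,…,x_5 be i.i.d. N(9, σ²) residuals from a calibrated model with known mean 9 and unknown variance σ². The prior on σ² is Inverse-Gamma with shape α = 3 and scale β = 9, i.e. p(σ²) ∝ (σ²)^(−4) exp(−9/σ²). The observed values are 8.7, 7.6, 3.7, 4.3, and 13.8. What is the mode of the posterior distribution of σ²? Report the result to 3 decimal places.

σ̂²_MAP = 7.175

Sum of squared deviations about the known mean: SS = (8.7−9)² + (7.6−9)² + (3.7−9)² + (4.3−9)² + (13.8−9)² = 75.27.
The Normal likelihood contributes (σ²)^(−n/2) exp(−SS/(2σ²)), so the posterior is Inverse-Gamma(α + n/2, β + SS/2) = Inverse-Gamma(5.5, 46.635).
The mode of Inverse-Gamma(a, b) is b/(a+1) = 46.635/6.5 ≈ 7.175.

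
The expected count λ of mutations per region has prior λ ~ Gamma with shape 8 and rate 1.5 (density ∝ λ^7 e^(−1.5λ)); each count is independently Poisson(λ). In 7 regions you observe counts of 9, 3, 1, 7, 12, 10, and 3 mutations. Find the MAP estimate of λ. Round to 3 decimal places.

λ̂_MAP = 6.118

Σxᵢ = 9+3+1+7+12+10+3 = 45, with n = 7.
Posterior ∝ λ^7e^(−1.5λ) · λ^45e^(−7λ) = λ^52e^(−8.5λ), i.e. Gamma(shape=53, rate=8.5).
The mode of a Gamma(a, b) with a ≥ 1 (shape–rate) is (a−1)/b = 52/8.5 ≈ 6.118.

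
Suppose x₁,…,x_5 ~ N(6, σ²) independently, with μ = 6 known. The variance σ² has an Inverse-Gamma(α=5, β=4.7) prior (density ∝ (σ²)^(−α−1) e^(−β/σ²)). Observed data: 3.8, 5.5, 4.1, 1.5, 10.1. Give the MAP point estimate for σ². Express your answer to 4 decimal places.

σ̂²_MAP = 3.2447

Sum of squared deviations about the known mean: SS = (3.8−6)² + (5.5−6)² + (4.1−6)² + (1.5−6)² + (10.1−6)² = 45.76.
The Normal likelihood contributes (σ²)^(−n/2) exp(−SS/(2σ²)), so the posterior is Inverse-Gamma(α + n/2, β + SS/2) = Inverse-Gamma(7.5, 27.58).
The mode of Inverse-Gamma(a, b) is b/(a+1) = 27.58/8.5 ≈ 3.2447.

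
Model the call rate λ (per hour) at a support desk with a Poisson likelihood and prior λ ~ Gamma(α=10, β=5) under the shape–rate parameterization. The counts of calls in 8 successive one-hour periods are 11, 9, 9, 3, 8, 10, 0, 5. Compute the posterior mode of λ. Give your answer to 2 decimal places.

Σxᵢ = 11+9+9+3+8+10+0+5 = 55, with n = 8.
Posterior ∝ λ^9e^(−5λ) · λ^55e^(−8λ) = λ^64e^(−13λ), i.e. Gamma(shape=65, rate=13).
The mode of a Gamma(a, b) with a ≥ 1 (shape–rate) is (a−1)/b = 64/13 ≈ 4.92.

λ̂_MAP = 4.92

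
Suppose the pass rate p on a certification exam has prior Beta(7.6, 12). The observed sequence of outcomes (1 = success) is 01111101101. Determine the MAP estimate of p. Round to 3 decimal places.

p̂_MAP = 0.510

Prior: Beta(7.6, 12).
Data: 8 successes in 11 trials (from the sequence). The binomial likelihood contributes p^8(1−p)^3, so the posterior is Beta(7.6+8, 12+3) = Beta(15.6, 15).
For Beta(a, b) with a, b > 1 the mode is (a−1)/(a+b−2) = 14.6/28.6 ≈ 0.510.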